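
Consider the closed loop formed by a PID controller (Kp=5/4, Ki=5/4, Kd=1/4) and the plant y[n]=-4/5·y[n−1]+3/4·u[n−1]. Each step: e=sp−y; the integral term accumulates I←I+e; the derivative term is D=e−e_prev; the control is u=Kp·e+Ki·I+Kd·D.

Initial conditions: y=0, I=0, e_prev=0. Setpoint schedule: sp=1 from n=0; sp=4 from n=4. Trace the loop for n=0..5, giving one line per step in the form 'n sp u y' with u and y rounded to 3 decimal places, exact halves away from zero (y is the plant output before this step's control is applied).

0 1 2.750 0.000
1 1 -1.922 2.063
2 1 11.439 -3.091
3 1 -23.630 11.052
4 4 79.037 -26.565
5 4 -187.420 80.529

(exact arithmetic carried between steps; '≈' marks a value shown rounded to 6 d.p. or computed from one; I and e_prev carry over from the previous line; the table rounds u and y to 3 d.p., halves away from zero)
n=0: y=0, sp=1, e=sp−y=1; I=1, D=e−e_prev=1; u=5/4·1+5/4·1+1/4·1=2.75; next y=-4/5·0+3/4·2.75=2.0625
n=1: y=2.0625, sp=1, e=sp−y=-1.0625; I=-0.0625, D=e−e_prev=-2.0625; u=5/4·(-1.0625)+5/4·(-0.0625)+1/4·(-2.0625)=-1.921875; next y=-4/5·2.0625+3/4·(-1.921875)≈-3.091406
n=2: y≈-3.091406, sp=1, e=sp−y≈4.091406; I≈4.028906, D=e−e_prev≈5.153906; u=5/4·4.091406+5/4·4.028906+1/4·5.153906≈11.438867; next y=-4/5·(-3.091406)+3/4·11.438867≈11.052275
n=3: y≈11.052275, sp=1, e=sp−y≈-10.052275; I≈-6.023369, D=e−e_prev≈-14.143682; u=5/4·(-10.052275)+5/4·(-6.023369)+1/4·(-14.143682)≈-23.630476; next y=-4/5·11.052275+3/4·(-23.630476)≈-26.564677
n=4: y≈-26.564677, sp=4, e=sp−y≈30.564677; I≈24.541308, D=e−e_prev≈40.616953; u=5/4·30.564677+5/4·24.541308+1/4·40.616953≈79.036720; next y=-4/5·(-26.564677)+3/4·79.036720≈80.529282
n=5: y≈80.529282, sp=4, e=sp−y≈-76.529282; I≈-51.987974, D=e−e_prev≈-107.093959; u=5/4·(-76.529282)+5/4·(-51.987974)+1/4·(-107.093959)≈-187.420060; next y=-4/5·80.529282+3/4·(-187.420060)≈-204.988470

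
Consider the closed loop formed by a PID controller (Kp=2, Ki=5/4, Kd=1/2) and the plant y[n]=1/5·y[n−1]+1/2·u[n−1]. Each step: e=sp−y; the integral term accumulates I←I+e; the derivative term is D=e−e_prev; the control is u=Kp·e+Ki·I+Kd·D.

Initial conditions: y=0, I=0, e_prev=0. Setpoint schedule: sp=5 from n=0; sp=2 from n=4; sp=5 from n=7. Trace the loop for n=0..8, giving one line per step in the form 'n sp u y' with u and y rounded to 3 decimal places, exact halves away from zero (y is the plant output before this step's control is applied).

(exact arithmetic carried between steps; '≈' marks a value shown rounded to 6 d.p. or computed from one; I and e_prev carry over from the previous line; the table rounds u and y to 3 d.p., halves away from zero)
n=0: y=0, sp=5, e=sp−y=5; I=5, D=e−e_prev=5; u=2·5+5/4·5+1/2·5=18.75; next y=1/5·0+1/2·18.75=9.375
n=1: y=9.375, sp=5, e=sp−y=-4.375; I=0.625, D=e−e_prev=-9.375; u=2·(-4.375)+5/4·0.625+1/2·(-9.375)=-12.65625; next y=1/5·9.375+1/2·(-12.65625)=-4.453125
n=2: y=-4.453125, sp=5, e=sp−y=9.453125; I=10.078125, D=e−e_prev=13.828125; u=2·9.453125+5/4·10.078125+1/2·13.828125≈38.417969; next y=1/5·(-4.453125)+1/2·38.417969≈18.318359
n=3: y≈18.318359, sp=5, e=sp−y≈-13.318359; I≈-3.240234, D=e−e_prev≈-22.771484; u=2·(-13.318359)+5/4·(-3.240234)+1/2·(-22.771484)≈-42.072754; next y=1/5·18.318359+1/2·(-42.072754)≈-17.372705
n=4: y≈-17.372705, sp=2, e=sp−y≈19.372705; I≈16.132471, D=e−e_prev≈32.691064; u=2·19.372705+5/4·16.132471+1/2·32.691064≈75.256531; next y=1/5·(-17.372705)+1/2·75.256531≈34.153724
n=5: y≈34.153724, sp=2, e=sp−y≈-32.153724; I≈-16.021254, D=e−e_prev≈-51.526429; u=2·(-32.153724)+5/4·(-16.021254)+1/2·(-51.526429)≈-110.097231; next y=1/5·34.153724+1/2·(-110.097231)≈-48.217870
n=6: y≈-48.217870, sp=2, e=sp−y≈50.217870; I≈34.196617, D=e−e_prev≈82.371595; u=2·50.217870+5/4·34.196617+1/2·82.371595≈184.367309; next y=1/5·(-48.217870)+1/2·184.367309≈82.540080
n=7: y≈82.540080, sp=5, e=sp−y≈-77.540080; I≈-43.343464, D=e−e_prev≈-127.757951; u=2·(-77.540080)+5/4·(-43.343464)+1/2·(-127.757951)≈-273.138466; next y=1/5·82.540080+1/2·(-273.138466)≈-120.061217
n=8: y≈-120.061217, sp=5, e=sp−y≈125.061217; I≈81.717753, D=e−e_prev≈202.601297; u=2·125.061217+5/4·81.717753+1/2·202.601297≈453.570274; next y=1/5·(-120.061217)+1/2·453.570274≈202.772894

0 5 18.750 0.000
1 5 -12.656 9.375
2 5 38.418 -4.453
3 5 -42.073 18.318
4 2 75.257 -17.373
5 2 -110.097 34.154
6 2 184.367 -48.218
7 5 -273.138 82.540
8 5 453.570 -120.061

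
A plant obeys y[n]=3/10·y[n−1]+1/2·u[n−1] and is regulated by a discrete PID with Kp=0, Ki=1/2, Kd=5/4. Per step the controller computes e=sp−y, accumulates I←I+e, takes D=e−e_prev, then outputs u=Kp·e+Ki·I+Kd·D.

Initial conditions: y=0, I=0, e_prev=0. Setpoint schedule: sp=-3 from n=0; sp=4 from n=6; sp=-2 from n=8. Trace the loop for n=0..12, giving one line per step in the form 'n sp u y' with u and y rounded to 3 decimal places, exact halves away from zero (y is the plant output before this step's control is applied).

0 -3 -5.250 0.000
1 -3 1.594 -2.625
2 -3 -6.485 0.009
3 -3 0.989 -3.240
4 -3 -7.787 -0.477
5 -3 0.634 -4.037
6 4 3.454 -0.894
7 4 -3.039 1.459
8 -2 -4.881 -1.082
9 -2 1.930 -2.765
10 -2 -4.868 0.136
11 -2 2.116 -2.393
12 -2 -5.632 0.340

(exact arithmetic carried between steps; '≈' marks a value shown rounded to 6 d.p. or computed from one; I and e_prev carry over from the previous line; the table rounds u and y to 3 d.p., halves away from zero)
n=0: y=0, sp=-3, e=sp−y=-3; I=-3, D=e−e_prev=-3; u=0·(-3)+1/2·(-3)+5/4·(-3)=-5.25; next y=3/10·0+1/2·(-5.25)=-2.625
n=1: y=-2.625, sp=-3, e=sp−y=-0.375; I=-3.375, D=e−e_prev=2.625; u=0·(-0.375)+1/2·(-3.375)+5/4·2.625=1.59375; next y=3/10·(-2.625)+1/2·1.59375=0.009375
n=2: y=0.009375, sp=-3, e=sp−y=-3.009375; I=-6.384375, D=e−e_prev=-2.634375; u=0·(-3.009375)+1/2·(-6.384375)+5/4·(-2.634375)≈-6.485156; next y=3/10·0.009375+1/2·(-6.485156)≈-3.239766
n=3: y≈-3.239766, sp=-3, e=sp−y≈0.239766; I≈-6.144609, D=e−e_prev≈3.249141; u=0·0.239766+1/2·(-6.144609)+5/4·3.249141≈0.989121; next y=3/10·(-3.239766)+1/2·0.989121≈-0.477369
n=4: y≈-0.477369, sp=-3, e=sp−y≈-2.522631; I≈-8.667240, D=e−e_prev≈-2.762396; u=0·(-2.522631)+1/2·(-8.667240)+5/4·(-2.762396)≈-7.786616; next y=3/10·(-0.477369)+1/2·(-7.786616)≈-4.036519
n=5: y≈-4.036519, sp=-3, e=sp−y≈1.036519; I≈-7.630722, D=e−e_prev≈3.559149; u=0·1.036519+1/2·(-7.630722)+5/4·3.559149≈0.633576; next y=3/10·(-4.036519)+1/2·0.633576≈-0.894168
n=6: y≈-0.894168, sp=4, e=sp−y≈4.894168; I≈-2.736554, D=e−e_prev≈3.857649; u=0·4.894168+1/2·(-2.736554)+5/4·3.857649≈3.453784; next y=3/10·(-0.894168)+1/2·3.453784≈1.458642
n=7: y≈1.458642, sp=4, e=sp−y≈2.541358; I≈-0.195196, D=e−e_prev≈-2.352809; u=0·2.541358+1/2·(-0.195196)+5/4·(-2.352809)≈-3.038610; next y=3/10·1.458642+1/2·(-3.038610)≈-1.081712
n=8: y≈-1.081712, sp=-2, e=sp−y≈-0.918288; I≈-1.113484, D=e−e_prev≈-3.459646; u=0·(-0.918288)+1/2·(-1.113484)+5/4·(-3.459646)≈-4.881299; next y=3/10·(-1.081712)+1/2·(-4.881299)≈-2.765163
n=9: y≈-2.765163, sp=-2, e=sp−y≈0.765163; I≈-0.348320, D=e−e_prev≈1.683451; u=0·0.765163+1/2·(-0.348320)+5/4·1.683451≈1.930154; next y=3/10·(-2.765163)+1/2·1.930154≈0.135528
n=10: y≈0.135528, sp=-2, e=sp−y≈-2.135528; I≈-2.483848, D=e−e_prev≈-2.900691; u=0·(-2.135528)+1/2·(-2.483848)+5/4·(-2.900691)≈-4.867788; next y=3/10·0.135528+1/2·(-4.867788)≈-2.393236
n=11: y≈-2.393236, sp=-2, e=sp−y≈0.393236; I≈-2.090613, D=e−e_prev≈2.528763; u=0·0.393236+1/2·(-2.090613)+5/4·2.528763≈2.115648; next y=3/10·(-2.393236)+1/2·2.115648≈0.339853
n=12: y≈0.339853, sp=-2, e=sp−y≈-2.339853; I≈-4.430466, D=e−e_prev≈-2.733089; u=0·(-2.339853)+1/2·(-4.430466)+5/4·(-2.733089)≈-5.631594; next y=3/10·0.339853+1/2·(-5.631594)≈-2.713841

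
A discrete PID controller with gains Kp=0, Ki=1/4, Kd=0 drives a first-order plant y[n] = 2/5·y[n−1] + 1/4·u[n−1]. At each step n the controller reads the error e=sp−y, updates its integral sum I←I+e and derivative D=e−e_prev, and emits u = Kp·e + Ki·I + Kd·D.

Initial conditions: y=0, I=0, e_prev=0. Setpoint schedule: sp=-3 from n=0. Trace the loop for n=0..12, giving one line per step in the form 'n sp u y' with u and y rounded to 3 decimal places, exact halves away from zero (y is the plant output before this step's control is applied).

0 -3 -0.750 0.000
1 -3 -1.453 -0.188
2 -3 -2.094 -0.438
3 -3 -2.669 -0.699
4 -3 -3.182 -0.947
5 -3 -3.639 -1.174
6 -3 -4.044 -1.379
7 -3 -4.403 -1.563
8 -3 -4.722 -1.726
9 -3 -5.004 -1.871
10 -3 -5.254 -1.999
11 -3 -5.476 -2.113
12 -3 -5.672 -2.214

(exact arithmetic carried between steps; '≈' marks a value shown rounded to 6 d.p. or computed from one; I and e_prev carry over from the previous line; the table rounds u and y to 3 d.p., halves away from zero)
n=0: y=0, sp=-3, e=sp−y=-3; I=-3, D=e−e_prev=-3; u=0·(-3)+1/4·(-3)+0·(-3)=-0.75; next y=2/5·0+1/4·(-0.75)=-0.1875
n=1: y=-0.1875, sp=-3, e=sp−y=-2.8125; I=-5.8125, D=e−e_prev=0.1875; u=0·(-2.8125)+1/4·(-5.8125)+0·0.1875=-1.453125; next y=2/5·(-0.1875)+1/4·(-1.453125)≈-0.438281
n=2: y≈-0.438281, sp=-3, e=sp−y≈-2.561719; I≈-8.374219, D=e−e_prev≈0.250781; u=0·(-2.561719)+1/4·(-8.374219)+0·0.250781≈-2.093555; next y=2/5·(-0.438281)+1/4·(-2.093555)≈-0.698701
n=3: y≈-0.698701, sp=-3, e=sp−y≈-2.301299; I≈-10.675518, D=e−e_prev≈0.260420; u=0·(-2.301299)+1/4·(-10.675518)+0·0.260420≈-2.668879; next y=2/5·(-0.698701)+1/4·(-2.668879)≈-0.946700
n=4: y≈-0.946700, sp=-3, e=sp−y≈-2.053300; I≈-12.728817, D=e−e_prev≈0.247999; u=0·(-2.053300)+1/4·(-12.728817)+0·0.247999≈-3.182204; next y=2/5·(-0.946700)+1/4·(-3.182204)≈-1.174231
n=5: y≈-1.174231, sp=-3, e=sp−y≈-1.825769; I≈-14.554586, D=e−e_prev≈0.227531; u=0·(-1.825769)+1/4·(-14.554586)+0·0.227531≈-3.638647; next y=2/5·(-1.174231)+1/4·(-3.638647)≈-1.379354
n=6: y≈-1.379354, sp=-3, e=sp−y≈-1.620646; I≈-16.175232, D=e−e_prev≈0.205123; u=0·(-1.620646)+1/4·(-16.175232)+0·0.205123≈-4.043808; next y=2/5·(-1.379354)+1/4·(-4.043808)≈-1.562694
n=7: y≈-1.562694, sp=-3, e=sp−y≈-1.437306; I≈-17.612538, D=e−e_prev≈0.183340; u=0·(-1.437306)+1/4·(-17.612538)+0·0.183340≈-4.403135; next y=2/5·(-1.562694)+1/4·(-4.403135)≈-1.725861
n=8: y≈-1.725861, sp=-3, e=sp−y≈-1.274139; I≈-18.886677, D=e−e_prev≈0.163167; u=0·(-1.274139)+1/4·(-18.886677)+0·0.163167≈-4.721669; next y=2/5·(-1.725861)+1/4·(-4.721669)≈-1.870762
n=9: y≈-1.870762, sp=-3, e=sp−y≈-1.129238; I≈-20.015915, D=e−e_prev≈0.144901; u=0·(-1.129238)+1/4·(-20.015915)+0·0.144901≈-5.003979; next y=2/5·(-1.870762)+1/4·(-5.003979)≈-1.999299
n=10: y≈-1.999299, sp=-3, e=sp−y≈-1.000701; I≈-21.016616, D=e−e_prev≈0.128538; u=0·(-1.000701)+1/4·(-21.016616)+0·0.128538≈-5.254154; next y=2/5·(-1.999299)+1/4·(-5.254154)≈-2.113258
n=11: y≈-2.113258, sp=-3, e=sp−y≈-0.886742; I≈-21.903358, D=e−e_prev≈0.113959; u=0·(-0.886742)+1/4·(-21.903358)+0·0.113959≈-5.475839; next y=2/5·(-2.113258)+1/4·(-5.475839)≈-2.214263
n=12: y≈-2.214263, sp=-3, e=sp−y≈-0.785737; I≈-22.689095, D=e−e_prev≈0.101005; u=0·(-0.785737)+1/4·(-22.689095)+0·0.101005≈-5.672274; next y=2/5·(-2.214263)+1/4·(-5.672274)≈-2.303774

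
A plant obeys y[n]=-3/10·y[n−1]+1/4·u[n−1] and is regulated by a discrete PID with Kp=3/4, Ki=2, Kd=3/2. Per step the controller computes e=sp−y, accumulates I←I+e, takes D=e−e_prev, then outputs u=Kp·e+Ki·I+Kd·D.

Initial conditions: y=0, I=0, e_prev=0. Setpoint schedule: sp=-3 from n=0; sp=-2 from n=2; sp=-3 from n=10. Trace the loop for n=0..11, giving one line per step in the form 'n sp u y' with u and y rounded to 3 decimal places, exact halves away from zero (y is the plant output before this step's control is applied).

0 -3 -12.750 0.000
1 -3 -0.703 -3.188
2 -2 -17.723 0.780
3 -2 4.311 -4.665
4 -2 -28.882 2.477
5 -2 17.250 -7.964
6 -2 -48.811 6.702
7 -2 44.672 -14.213
8 -2 -88.266 15.432
9 -2 100.382 -26.696
10 -3 -171.819 33.104
11 -3 212.631 -52.886

(exact arithmetic carried between steps; '≈' marks a value shown rounded to 6 d.p. or computed from one; I and e_prev carry over from the previous line; the table rounds u and y to 3 d.p., halves away from zero)
n=0: y=0, sp=-3, e=sp−y=-3; I=-3, D=e−e_prev=-3; u=3/4·(-3)+2·(-3)+3/2·(-3)=-12.75; next y=-3/10·0+1/4·(-12.75)=-3.1875
n=1: y=-3.1875, sp=-3, e=sp−y=0.1875; I=-2.8125, D=e−e_prev=3.1875; u=3/4·0.1875+2·(-2.8125)+3/2·3.1875=-0.703125; next y=-3/10·(-3.1875)+1/4·(-0.703125)≈0.780469
n=2: y≈0.780469, sp=-2, e=sp−y≈-2.780469; I≈-5.592969, D=e−e_prev≈-2.967969; u=3/4·(-2.780469)+2·(-5.592969)+3/2·(-2.967969)≈-17.723242; next y=-3/10·0.780469+1/4·(-17.723242)≈-4.664951
n=3: y≈-4.664951, sp=-2, e=sp−y≈2.664951; I≈-2.928018, D=e−e_prev≈5.445420; u=3/4·2.664951+2·(-2.928018)+3/2·5.445420≈4.310808; next y=-3/10·(-4.664951)+1/4·4.310808≈2.477187
n=4: y≈2.477187, sp=-2, e=sp−y≈-4.477187; I≈-7.405205, D=e−e_prev≈-7.142139; u=3/4·(-4.477187)+2·(-7.405205)+3/2·(-7.142139)≈-28.881508; next y=-3/10·2.477187+1/4·(-28.881508)≈-7.963533
n=5: y≈-7.963533, sp=-2, e=sp−y≈5.963533; I≈-1.441672, D=e−e_prev≈10.440721; u=3/4·5.963533+2·(-1.441672)+3/2·10.440721≈17.250388; next y=-3/10·(-7.963533)+1/4·17.250388≈6.701657
n=6: y≈6.701657, sp=-2, e=sp−y≈-8.701657; I≈-10.143329, D=e−e_prev≈-14.665190; u=3/4·(-8.701657)+2·(-10.143329)+3/2·(-14.665190)≈-48.810685; next y=-3/10·6.701657+1/4·(-48.810685)≈-14.213168
n=7: y≈-14.213168, sp=-2, e=sp−y≈12.213168; I≈2.069840, D=e−e_prev≈20.914825; u=3/4·12.213168+2·2.069840+3/2·20.914825≈44.671794; next y=-3/10·(-14.213168)+1/4·44.671794≈15.431899
n=8: y≈15.431899, sp=-2, e=sp−y≈-17.431899; I≈-15.362059, D=e−e_prev≈-29.645067; u=3/4·(-17.431899)+2·(-15.362059)+3/2·(-29.645067)≈-88.265643; next y=-3/10·15.431899+1/4·(-88.265643)≈-26.695980
n=9: y≈-26.695980, sp=-2, e=sp−y≈24.695980; I≈9.333921, D=e−e_prev≈42.127879; u=3/4·24.695980+2·9.333921+3/2·42.127879≈100.381647; next y=-3/10·(-26.695980)+1/4·100.381647≈33.104206
n=10: y≈33.104206, sp=-3, e=sp−y≈-36.104206; I≈-26.770285, D=e−e_prev≈-60.800186; u=3/4·(-36.104206)+2·(-26.770285)+3/2·(-60.800186)≈-171.819003; next y=-3/10·33.104206+1/4·(-171.819003)≈-52.886013
n=11: y≈-52.886013, sp=-3, e=sp−y≈49.886013; I≈23.115728, D=e−e_prev≈85.990218; u=3/4·49.886013+2·23.115728+3/2·85.990218≈212.631293; next y=-3/10·(-52.886013)+1/4·212.631293≈69.023627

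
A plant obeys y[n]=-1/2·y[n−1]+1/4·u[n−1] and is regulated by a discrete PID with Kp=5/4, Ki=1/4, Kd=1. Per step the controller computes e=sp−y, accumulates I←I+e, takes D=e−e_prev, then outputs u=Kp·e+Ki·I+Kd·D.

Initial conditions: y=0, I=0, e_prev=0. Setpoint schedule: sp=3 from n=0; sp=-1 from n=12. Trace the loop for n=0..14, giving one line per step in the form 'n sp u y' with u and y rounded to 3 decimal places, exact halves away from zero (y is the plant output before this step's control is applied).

0 3 7.500 0.000
1 3 0.563 1.875
2 3 9.398 -0.797
3 3 -1.187 2.748
4 3 13.468 -1.671
5 3 -4.465 4.202
6 3 19.657 -3.218
7 3 -10.560 6.523
8 3 29.361 -5.901
9 3 -21.319 10.291
10 3 44.966 -10.475
11 3 -39.818 16.479
12 -1 60.450 -18.194
13 -1 -71.933 24.209
14 -1 99.912 -30.088

(exact arithmetic carried between steps; '≈' marks a value shown rounded to 6 d.p. or computed from one; I and e_prev carry over from the previous line; the table rounds u and y to 3 d.p., halves away from zero)
n=0: y=0, sp=3, e=sp−y=3; I=3, D=e−e_prev=3; u=5/4·3+1/4·3+1·3=7.5; next y=-1/2·0+1/4·7.5=1.875
n=1: y=1.875, sp=3, e=sp−y=1.125; I=4.125, D=e−e_prev=-1.875; u=5/4·1.125+1/4·4.125+1·(-1.875)=0.5625; next y=-1/2·1.875+1/4·0.5625=-0.796875
n=2: y=-0.796875, sp=3, e=sp−y=3.796875; I=7.921875, D=e−e_prev=2.671875; u=5/4·3.796875+1/4·7.921875+1·2.671875≈9.398438; next y=-1/2·(-0.796875)+1/4·9.398438≈2.748047
n=3: y≈2.748047, sp=3, e=sp−y≈0.251953; I≈8.173828, D=e−e_prev≈-3.544922; u=5/4·0.251953+1/4·8.173828+1·(-3.544922)≈-1.186523; next y=-1/2·2.748047+1/4·(-1.186523)≈-1.670654
n=4: y≈-1.670654, sp=3, e=sp−y≈4.670654; I≈12.844482, D=e−e_prev≈4.418701; u=5/4·4.670654+1/4·12.844482+1·4.418701≈13.468140; next y=-1/2·(-1.670654)+1/4·13.468140≈4.202362
n=5: y≈4.202362, sp=3, e=sp−y≈-1.202362; I≈11.642120, D=e−e_prev≈-5.873016; u=5/4·(-1.202362)+1/4·11.642120+1·(-5.873016)≈-4.465439; next y=-1/2·4.202362+1/4·(-4.465439)≈-3.217541
n=6: y≈-3.217541, sp=3, e=sp−y≈6.217541; I≈17.859661, D=e−e_prev≈7.419903; u=5/4·6.217541+1/4·17.859661+1·7.419903≈19.656744; next y=-1/2·(-3.217541)+1/4·19.656744≈6.522956
n=7: y≈6.522956, sp=3, e=sp−y≈-3.522956; I≈14.336705, D=e−e_prev≈-9.740497; u=5/4·(-3.522956)+1/4·14.336705+1·(-9.740497)≈-10.560016; next y=-1/2·6.522956+1/4·(-10.560016)≈-5.901482
n=8: y≈-5.901482, sp=3, e=sp−y≈8.901482; I≈23.238187, D=e−e_prev≈12.424439; u=5/4·8.901482+1/4·23.238187+1·12.424439≈29.360838; next y=-1/2·(-5.901482)+1/4·29.360838≈10.290951
n=9: y≈10.290951, sp=3, e=sp−y≈-7.290951; I≈15.947236, D=e−e_prev≈-16.192433; u=5/4·(-7.290951)+1/4·15.947236+1·(-16.192433)≈-21.319312; next y=-1/2·10.290951+1/4·(-21.319312)≈-10.475303
n=10: y≈-10.475303, sp=3, e=sp−y≈13.475303; I≈29.422540, D=e−e_prev≈20.766254; u=5/4·13.475303+1/4·29.422540+1·20.766254≈44.966018; next y=-1/2·(-10.475303)+1/4·44.966018≈16.479156
n=11: y≈16.479156, sp=3, e=sp−y≈-13.479156; I≈15.943383, D=e−e_prev≈-26.954460; u=5/4·(-13.479156)+1/4·15.943383+1·(-26.954460)≈-39.817559; next y=-1/2·16.479156+1/4·(-39.817559)≈-18.193968
n=12: y≈-18.193968, sp=-1, e=sp−y≈17.193968; I≈33.137351, D=e−e_prev≈30.673124; u=5/4·17.193968+1/4·33.137351+1·30.673124≈60.449922; next y=-1/2·(-18.193968)+1/4·60.449922≈24.209465
n=13: y≈24.209465, sp=-1, e=sp−y≈-25.209465; I≈7.927887, D=e−e_prev≈-42.403432; u=5/4·(-25.209465)+1/4·7.927887+1·(-42.403432)≈-71.933291; next y=-1/2·24.209465+1/4·(-71.933291)≈-30.088055
n=14: y≈-30.088055, sp=-1, e=sp−y≈29.088055; I≈37.015942, D=e−e_prev≈54.297520; u=5/4·29.088055+1/4·37.015942+1·54.297520≈99.911574; next y=-1/2·(-30.088055)+1/4·99.911574≈40.021921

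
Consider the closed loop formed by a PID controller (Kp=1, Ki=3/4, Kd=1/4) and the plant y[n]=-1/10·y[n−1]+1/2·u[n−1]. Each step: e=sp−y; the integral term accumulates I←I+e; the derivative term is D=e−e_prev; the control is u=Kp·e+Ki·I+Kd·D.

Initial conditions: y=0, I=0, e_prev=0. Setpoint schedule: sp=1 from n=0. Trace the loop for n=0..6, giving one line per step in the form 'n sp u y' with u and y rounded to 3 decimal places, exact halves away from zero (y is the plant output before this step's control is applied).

0 1 2.000 0.000
1 1 0.500 1.000
2 1 2.450 0.150
3 1 0.755 1.210
4 1 2.770 0.257
5 1 0.884 1.359
6 1 2.996 0.306

(exact arithmetic carried between steps; '≈' marks a value shown rounded to 6 d.p. or computed from one; I and e_prev carry over from the previous line; the table rounds u and y to 3 d.p., halves away from zero)
n=0: y=0, sp=1, e=sp−y=1; I=1, D=e−e_prev=1; u=1·1+3/4·1+1/4·1=2; next y=-1/10·0+1/2·2=1
n=1: y=1, sp=1, e=sp−y=0; I=1, D=e−e_prev=-1; u=1·0+3/4·1+1/4·(-1)=0.5; next y=-1/10·1+1/2·0.5=0.15
n=2: y=0.15, sp=1, e=sp−y=0.85; I=1.85, D=e−e_prev=0.85; u=1·0.85+3/4·1.85+1/4·0.85=2.45; next y=-1/10·0.15+1/2·2.45=1.21
n=3: y=1.21, sp=1, e=sp−y=-0.21; I=1.64, D=e−e_prev=-1.06; u=1·(-0.21)+3/4·1.64+1/4·(-1.06)=0.755; next y=-1/10·1.21+1/2·0.755=0.2565
n=4: y=0.2565, sp=1, e=sp−y=0.7435; I=2.3835, D=e−e_prev=0.9535; u=1·0.7435+3/4·2.3835+1/4·0.9535=2.7695; next y=-1/10·0.2565+1/2·2.7695=1.3591
n=5: y=1.3591, sp=1, e=sp−y=-0.3591; I=2.0244, D=e−e_prev=-1.1026; u=1·(-0.3591)+3/4·2.0244+1/4·(-1.1026)=0.88355; next y=-1/10·1.3591+1/2·0.88355=0.305865
n=6: y=0.305865, sp=1, e=sp−y=0.694135; I=2.718535, D=e−e_prev=1.053235; u=1·0.694135+3/4·2.718535+1/4·1.053235=2.996345; next y=-1/10·0.305865+1/2·2.996345=1.467586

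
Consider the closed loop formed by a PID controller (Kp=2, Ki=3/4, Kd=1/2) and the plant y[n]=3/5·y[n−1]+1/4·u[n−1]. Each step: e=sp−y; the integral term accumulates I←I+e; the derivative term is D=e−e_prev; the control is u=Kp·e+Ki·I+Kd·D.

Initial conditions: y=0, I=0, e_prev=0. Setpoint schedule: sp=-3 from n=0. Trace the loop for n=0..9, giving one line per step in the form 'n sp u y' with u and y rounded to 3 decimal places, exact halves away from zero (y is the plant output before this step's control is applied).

(exact arithmetic carried between steps; '≈' marks a value shown rounded to 6 d.p. or computed from one; I and e_prev carry over from the previous line; the table rounds u and y to 3 d.p., halves away from zero)
n=0: y=0, sp=-3, e=sp−y=-3; I=-3, D=e−e_prev=-3; u=2·(-3)+3/4·(-3)+1/2·(-3)=-9.75; next y=3/5·0+1/4·(-9.75)=-2.4375
n=1: y=-2.4375, sp=-3, e=sp−y=-0.5625; I=-3.5625, D=e−e_prev=2.4375; u=2·(-0.5625)+3/4·(-3.5625)+1/2·2.4375=-2.578125; next y=3/5·(-2.4375)+1/4·(-2.578125)≈-2.107031
n=2: y≈-2.107031, sp=-3, e=sp−y≈-0.892969; I≈-4.455469, D=e−e_prev≈-0.330469; u=2·(-0.892969)+3/4·(-4.455469)+1/2·(-0.330469)≈-5.292773; next y=3/5·(-2.107031)+1/4·(-5.292773)≈-2.587412
n=3: y≈-2.587412, sp=-3, e=sp−y≈-0.412588; I≈-4.868057, D=e−e_prev≈0.480381; u=2·(-0.412588)+3/4·(-4.868057)+1/2·0.480381≈-4.236028; next y=3/5·(-2.587412)+1/4·(-4.236028)≈-2.611454
n=4: y≈-2.611454, sp=-3, e=sp−y≈-0.388546; I≈-5.256602, D=e−e_prev≈0.024042; u=2·(-0.388546)+3/4·(-5.256602)+1/2·0.024042≈-4.707522; next y=3/5·(-2.611454)+1/4·(-4.707522)≈-2.743753
n=5: y≈-2.743753, sp=-3, e=sp−y≈-0.256247; I≈-5.512849, D=e−e_prev≈0.132299; u=2·(-0.256247)+3/4·(-5.512849)+1/2·0.132299≈-4.580981; next y=3/5·(-2.743753)+1/4·(-4.580981)≈-2.791497
n=6: y≈-2.791497, sp=-3, e=sp−y≈-0.208503; I≈-5.721352, D=e−e_prev≈0.047744; u=2·(-0.208503)+3/4·(-5.721352)+1/2·0.047744≈-4.684148; next y=3/5·(-2.791497)+1/4·(-4.684148)≈-2.845935
n=7: y≈-2.845935, sp=-3, e=sp−y≈-0.154065; I≈-5.875417, D=e−e_prev≈0.054438; u=2·(-0.154065)+3/4·(-5.875417)+1/2·0.054438≈-4.687473; next y=3/5·(-2.845935)+1/4·(-4.687473)≈-2.879429
n=8: y≈-2.879429, sp=-3, e=sp−y≈-0.120571; I≈-5.995987, D=e−e_prev≈0.033494; u=2·(-0.120571)+3/4·(-5.995987)+1/2·0.033494≈-4.721385; next y=3/5·(-2.879429)+1/4·(-4.721385)≈-2.908004
n=9: y≈-2.908004, sp=-3, e=sp−y≈-0.091996; I≈-6.087984, D=e−e_prev≈0.028574; u=2·(-0.091996)+3/4·(-6.087984)+1/2·0.028574≈-4.735693; next y=3/5·(-2.908004)+1/4·(-4.735693)≈-2.928726

0 -3 -9.750 0.000
1 -3 -2.578 -2.438
2 -3 -5.293 -2.107
3 -3 -4.236 -2.587
4 -3 -4.708 -2.611
5 -3 -4.581 -2.744
6 -3 -4.684 -2.791
7 -3 -4.687 -2.846
8 -3 -4.721 -2.879
9 -3 -4.736 -2.908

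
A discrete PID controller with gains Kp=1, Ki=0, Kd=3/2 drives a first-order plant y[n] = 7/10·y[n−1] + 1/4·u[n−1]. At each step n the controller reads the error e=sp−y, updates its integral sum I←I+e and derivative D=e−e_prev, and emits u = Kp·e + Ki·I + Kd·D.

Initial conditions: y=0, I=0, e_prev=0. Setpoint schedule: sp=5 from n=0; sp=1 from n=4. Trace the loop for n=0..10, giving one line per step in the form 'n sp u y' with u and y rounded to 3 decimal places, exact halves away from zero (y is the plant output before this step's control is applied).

(exact arithmetic carried between steps; '≈' marks a value shown rounded to 6 d.p. or computed from one; I and e_prev carry over from the previous line; the table rounds u and y to 3 d.p., halves away from zero)
n=0: y=0, sp=5, e=sp−y=5; I=5, D=e−e_prev=5; u=1·5+0·5+3/2·5=12.5; next y=7/10·0+1/4·12.5=3.125
n=1: y=3.125, sp=5, e=sp−y=1.875; I=6.875, D=e−e_prev=-3.125; u=1·1.875+0·6.875+3/2·(-3.125)=-2.8125; next y=7/10·3.125+1/4·(-2.8125)=1.484375
n=2: y=1.484375, sp=5, e=sp−y=3.515625; I=10.390625, D=e−e_prev=1.640625; u=1·3.515625+0·10.390625+3/2·1.640625≈5.976563; next y=7/10·1.484375+1/4·5.976563≈2.533203
n=3: y≈2.533203, sp=5, e=sp−y≈2.466797; I≈12.857422, D=e−e_prev≈-1.048828; u=1·2.466797+0·12.857422+3/2·(-1.048828)≈0.893555; next y=7/10·2.533203+1/4·0.893555≈1.996631
n=4: y≈1.996631, sp=1, e=sp−y≈-0.996631; I≈11.860791, D=e−e_prev≈-3.463428; u=1·(-0.996631)+0·11.860791+3/2·(-3.463428)≈-6.191772; next y=7/10·1.996631+1/4·(-6.191772)≈-0.150302
n=5: y≈-0.150302, sp=1, e=sp−y≈1.150302; I≈13.011093, D=e−e_prev≈2.146932; u=1·1.150302+0·13.011093+3/2·2.146932≈4.370700; next y=7/10·(-0.150302)+1/4·4.370700≈0.987464
n=6: y≈0.987464, sp=1, e=sp−y≈0.012536; I≈13.023629, D=e−e_prev≈-1.137765; u=1·0.012536+0·13.023629+3/2·(-1.137765)≈-1.694112; next y=7/10·0.987464+1/4·(-1.694112)≈0.267697
n=7: y≈0.267697, sp=1, e=sp−y≈0.732303; I≈13.755932, D=e−e_prev≈0.719767; u=1·0.732303+0·13.755932+3/2·0.719767≈1.811954; next y=7/10·0.267697+1/4·1.811954≈0.640376
n=8: y≈0.640376, sp=1, e=sp−y≈0.359624; I≈14.115556, D=e−e_prev≈-0.372680; u=1·0.359624+0·14.115556+3/2·(-0.372680)≈-0.199396; next y=7/10·0.640376+1/4·(-0.199396)≈0.398414
n=9: y≈0.398414, sp=1, e=sp−y≈0.601586; I≈14.717141, D=e−e_prev≈0.241962; u=1·0.601586+0·14.717141+3/2·0.241962≈0.964528; next y=7/10·0.398414+1/4·0.964528≈0.520022
n=10: y≈0.520022, sp=1, e=sp−y≈0.479978; I≈15.197119, D=e−e_prev≈-0.121608; u=1·0.479978+0·15.197119+3/2·(-0.121608)≈0.297566; next y=7/10·0.520022+1/4·0.297566≈0.438407

0 5 12.500 0.000
1 5 -2.813 3.125
2 5 5.977 1.484
3 5 0.894 2.533
4 1 -6.192 1.997
5 1 4.371 -0.150
6 1 -1.694 0.987
7 1 1.812 0.268
8 1 -0.199 0.640
9 1 0.965 0.398
10 1 0.298 0.520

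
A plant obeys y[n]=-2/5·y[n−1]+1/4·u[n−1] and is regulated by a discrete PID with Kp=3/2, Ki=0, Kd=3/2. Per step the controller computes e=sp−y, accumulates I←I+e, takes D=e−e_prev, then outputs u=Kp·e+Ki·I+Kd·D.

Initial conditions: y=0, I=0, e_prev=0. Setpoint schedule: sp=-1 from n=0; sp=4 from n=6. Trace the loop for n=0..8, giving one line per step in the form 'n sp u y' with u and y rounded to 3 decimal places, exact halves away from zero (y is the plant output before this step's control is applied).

0 -1 -3.000 0.000
1 -1 0.750 -0.750
2 -1 -4.088 0.488
3 -1 2.882 -1.217
4 -1 -6.947 1.207
5 -1 6.970 -2.220
6 4 2.280 2.630
7 4 11.392 -0.482
8 4 -3.846 3.041

(exact arithmetic carried between steps; '≈' marks a value shown rounded to 6 d.p. or computed from one; I and e_prev carry over from the previous line; the table rounds u and y to 3 d.p., halves away from zero)
n=0: y=0, sp=-1, e=sp−y=-1; I=-1, D=e−e_prev=-1; u=3/2·(-1)+0·(-1)+3/2·(-1)=-3; next y=-2/5·0+1/4·(-3)=-0.75
n=1: y=-0.75, sp=-1, e=sp−y=-0.25; I=-1.25, D=e−e_prev=0.75; u=3/2·(-0.25)+0·(-1.25)+3/2·0.75=0.75; next y=-2/5·(-0.75)+1/4·0.75=0.4875
n=2: y=0.4875, sp=-1, e=sp−y=-1.4875; I=-2.7375, D=e−e_prev=-1.2375; u=3/2·(-1.4875)+0·(-2.7375)+3/2·(-1.2375)=-4.0875; next y=-2/5·0.4875+1/4·(-4.0875)=-1.216875
n=3: y=-1.216875, sp=-1, e=sp−y=0.216875; I=-2.520625, D=e−e_prev=1.704375; u=3/2·0.216875+0·(-2.520625)+3/2·1.704375=2.881875; next y=-2/5·(-1.216875)+1/4·2.881875≈1.207219
n=4: y≈1.207219, sp=-1, e=sp−y≈-2.207219; I≈-4.727844, D=e−e_prev≈-2.424094; u=3/2·(-2.207219)+0·(-4.727844)+3/2·(-2.424094)≈-6.946969; next y=-2/5·1.207219+1/4·(-6.946969)≈-2.219630
n=5: y≈-2.219630, sp=-1, e=sp−y≈1.219630; I≈-3.508214, D=e−e_prev≈3.426848; u=3/2·1.219630+0·(-3.508214)+3/2·3.426848≈6.969717; next y=-2/5·(-2.219630)+1/4·6.969717≈2.630281
n=6: y≈2.630281, sp=4, e=sp−y≈1.369719; I≈-2.138495, D=e−e_prev≈0.150089; u=3/2·1.369719+0·(-2.138495)+3/2·0.150089≈2.279712; next y=-2/5·2.630281+1/4·2.279712≈-0.482184
n=7: y≈-0.482184, sp=4, e=sp−y≈4.482184; I≈2.343689, D=e−e_prev≈3.112466; u=3/2·4.482184+0·2.343689+3/2·3.112466≈11.391975; next y=-2/5·(-0.482184)+1/4·11.391975≈3.040868
n=8: y≈3.040868, sp=4, e=sp−y≈0.959132; I≈3.302822, D=e−e_prev≈-3.523052; u=3/2·0.959132+0·3.302822+3/2·(-3.523052)≈-3.845879; next y=-2/5·3.040868+1/4·(-3.845879)≈-2.177817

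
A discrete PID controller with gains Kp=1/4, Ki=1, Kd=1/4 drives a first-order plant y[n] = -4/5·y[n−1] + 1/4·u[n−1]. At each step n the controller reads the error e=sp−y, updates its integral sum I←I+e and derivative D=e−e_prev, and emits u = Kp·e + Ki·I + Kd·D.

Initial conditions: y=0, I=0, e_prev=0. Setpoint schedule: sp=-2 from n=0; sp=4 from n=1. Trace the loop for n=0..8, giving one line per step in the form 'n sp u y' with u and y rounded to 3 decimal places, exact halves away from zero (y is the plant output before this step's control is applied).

0 -2 -3.000 0.000
1 4 5.625 -0.750
2 4 4.553 2.006
3 4 10.945 -0.467
4 4 9.429 3.110
5 4 16.074 -0.130
6 4 13.014 4.123
7 4 20.206 -0.045
8 4 15.511 5.087

(exact arithmetic carried between steps; '≈' marks a value shown rounded to 6 d.p. or computed from one; I and e_prev carry over from the previous line; the table rounds u and y to 3 d.p., halves away from zero)
n=0: y=0, sp=-2, e=sp−y=-2; I=-2, D=e−e_prev=-2; u=1/4·(-2)+1·(-2)+1/4·(-2)=-3; next y=-4/5·0+1/4·(-3)=-0.75
n=1: y=-0.75, sp=4, e=sp−y=4.75; I=2.75, D=e−e_prev=6.75; u=1/4·4.75+1·2.75+1/4·6.75=5.625; next y=-4/5·(-0.75)+1/4·5.625=2.00625
n=2: y=2.00625, sp=4, e=sp−y=1.99375; I=4.74375, D=e−e_prev=-2.75625; u=1/4·1.99375+1·4.74375+1/4·(-2.75625)=4.553125; next y=-4/5·2.00625+1/4·4.553125≈-0.466719
n=3: y≈-0.466719, sp=4, e=sp−y≈4.466719; I≈9.210469, D=e−e_prev≈2.472969; u=1/4·4.466719+1·9.210469+1/4·2.472969≈10.945391; next y=-4/5·(-0.466719)+1/4·10.945391≈3.109723
n=4: y≈3.109723, sp=4, e=sp−y≈0.890277; I≈10.100746, D=e−e_prev≈-3.576441; u=1/4·0.890277+1·10.100746+1/4·(-3.576441)≈9.429205; next y=-4/5·3.109723+1/4·9.429205≈-0.130477
n=5: y≈-0.130477, sp=4, e=sp−y≈4.130477; I≈14.231223, D=e−e_prev≈3.240200; u=1/4·4.130477+1·14.231223+1/4·3.240200≈16.073892; next y=-4/5·(-0.130477)+1/4·16.073892≈4.122854
n=6: y≈4.122854, sp=4, e=sp−y≈-0.122854; I≈14.108368, D=e−e_prev≈-4.253331; u=1/4·(-0.122854)+1·14.108368+1/4·(-4.253331)≈13.014322; next y=-4/5·4.122854+1/4·13.014322≈-0.044703
n=7: y≈-0.044703, sp=4, e=sp−y≈4.044703; I≈18.153072, D=e−e_prev≈4.167558; u=1/4·4.044703+1·18.153072+1/4·4.167558≈20.206137; next y=-4/5·(-0.044703)+1/4·20.206137≈5.087297
n=8: y≈5.087297, sp=4, e=sp−y≈-1.087297; I≈17.065775, D=e−e_prev≈-5.132000; u=1/4·(-1.087297)+1·17.065775+1/4·(-5.132000)≈15.510951; next y=-4/5·5.087297+1/4·15.510951≈-0.192100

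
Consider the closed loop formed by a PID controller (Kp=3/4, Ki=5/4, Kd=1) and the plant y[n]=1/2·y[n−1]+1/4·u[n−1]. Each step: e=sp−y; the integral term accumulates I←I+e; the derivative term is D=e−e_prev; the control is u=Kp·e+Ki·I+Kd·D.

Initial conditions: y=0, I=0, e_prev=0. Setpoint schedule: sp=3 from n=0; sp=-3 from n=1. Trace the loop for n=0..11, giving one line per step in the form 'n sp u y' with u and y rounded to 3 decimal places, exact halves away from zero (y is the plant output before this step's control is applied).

0 3 9.000 0.000
1 -3 -15.000 2.250
2 -3 1.313 -2.625
3 -3 -8.953 -0.984
4 -3 -4.594 -2.730
5 -3 -7.327 -2.514
6 -3 -5.993 -3.089
7 -3 -6.595 -3.043
8 -3 -6.114 -3.170
9 -3 -6.198 -3.113
10 -3 -6.021 -3.106
11 -3 -6.025 -3.059

(exact arithmetic carried between steps; '≈' marks a value shown rounded to 6 d.p. or computed from one; I and e_prev carry over from the previous line; the table rounds u and y to 3 d.p., halves away from zero)
n=0: y=0, sp=3, e=sp−y=3; I=3, D=e−e_prev=3; u=3/4·3+5/4·3+1·3=9; next y=1/2·0+1/4·9=2.25
n=1: y=2.25, sp=-3, e=sp−y=-5.25; I=-2.25, D=e−e_prev=-8.25; u=3/4·(-5.25)+5/4·(-2.25)+1·(-8.25)=-15; next y=1/2·2.25+1/4·(-15)=-2.625
n=2: y=-2.625, sp=-3, e=sp−y=-0.375; I=-2.625, D=e−e_prev=4.875; u=3/4·(-0.375)+5/4·(-2.625)+1·4.875=1.3125; next y=1/2·(-2.625)+1/4·1.3125=-0.984375
n=3: y=-0.984375, sp=-3, e=sp−y=-2.015625; I=-4.640625, D=e−e_prev=-1.640625; u=3/4·(-2.015625)+5/4·(-4.640625)+1·(-1.640625)=-8.953125; next y=1/2·(-0.984375)+1/4·(-8.953125)≈-2.730469
n=4: y≈-2.730469, sp=-3, e=sp−y≈-0.269531; I≈-4.910156, D=e−e_prev≈1.746094; u=3/4·(-0.269531)+5/4·(-4.910156)+1·1.746094≈-4.59375; next y=1/2·(-2.730469)+1/4·(-4.59375)≈-2.513672
n=5: y≈-2.513672, sp=-3, e=sp−y≈-0.486328; I≈-5.396484, D=e−e_prev≈-0.216797; u=3/4·(-0.486328)+5/4·(-5.396484)+1·(-0.216797)≈-7.327148; next y=1/2·(-2.513672)+1/4·(-7.327148)≈-3.088623
n=6: y≈-3.088623, sp=-3, e=sp−y≈0.088623; I≈-5.307861, D=e−e_prev≈0.574951; u=3/4·0.088623+5/4·(-5.307861)+1·0.574951≈-5.993408; next y=1/2·(-3.088623)+1/4·(-5.993408)≈-3.042664
n=7: y≈-3.042664, sp=-3, e=sp−y≈0.042664; I≈-5.265198, D=e−e_prev≈-0.045959; u=3/4·0.042664+5/4·(-5.265198)+1·(-0.045959)≈-6.595459; next y=1/2·(-3.042664)+1/4·(-6.595459)≈-3.170197
n=8: y≈-3.170197, sp=-3, e=sp−y≈0.170197; I≈-5.095001, D=e−e_prev≈0.127533; u=3/4·0.170197+5/4·(-5.095001)+1·0.127533≈-6.113571; next y=1/2·(-3.170197)+1/4·(-6.113571)≈-3.113491
n=9: y≈-3.113491, sp=-3, e=sp−y≈0.113491; I≈-4.981510, D=e−e_prev≈-0.056705; u=3/4·0.113491+5/4·(-4.981510)+1·(-0.056705)≈-6.198475; next y=1/2·(-3.113491)+1/4·(-6.198475)≈-3.106364
n=10: y≈-3.106364, sp=-3, e=sp−y≈0.106364; I≈-4.875146, D=e−e_prev≈-0.007127; u=3/4·0.106364+5/4·(-4.875146)+1·(-0.007127)≈-6.021286; next y=1/2·(-3.106364)+1/4·(-6.021286)≈-3.058504
n=11: y≈-3.058504, sp=-3, e=sp−y≈0.058504; I≈-4.816642, D=e−e_prev≈-0.047861; u=3/4·0.058504+5/4·(-4.816642)+1·(-0.047861)≈-6.024786; next y=1/2·(-3.058504)+1/4·(-6.024786)≈-3.035448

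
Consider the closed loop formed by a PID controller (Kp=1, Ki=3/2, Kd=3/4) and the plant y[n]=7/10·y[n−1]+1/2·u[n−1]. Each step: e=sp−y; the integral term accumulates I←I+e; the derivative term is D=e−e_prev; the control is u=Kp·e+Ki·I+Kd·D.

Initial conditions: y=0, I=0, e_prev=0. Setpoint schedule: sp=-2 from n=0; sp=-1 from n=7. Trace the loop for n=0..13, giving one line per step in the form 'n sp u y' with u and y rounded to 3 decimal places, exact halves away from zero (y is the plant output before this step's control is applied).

(exact arithmetic carried between steps; '≈' marks a value shown rounded to 6 d.p. or computed from one; I and e_prev carry over from the previous line; the table rounds u and y to 3 d.p., halves away from zero)
n=0: y=0, sp=-2, e=sp−y=-2; I=-2, D=e−e_prev=-2; u=1·(-2)+3/2·(-2)+3/4·(-2)=-6.5; next y=7/10·0+1/2·(-6.5)=-3.25
n=1: y=-3.25, sp=-2, e=sp−y=1.25; I=-0.75, D=e−e_prev=3.25; u=1·1.25+3/2·(-0.75)+3/4·3.25=2.5625; next y=7/10·(-3.25)+1/2·2.5625=-0.99375
n=2: y=-0.99375, sp=-2, e=sp−y=-1.00625; I=-1.75625, D=e−e_prev=-2.25625; u=1·(-1.00625)+3/2·(-1.75625)+3/4·(-2.25625)≈-5.332813; next y=7/10·(-0.99375)+1/2·(-5.332813)≈-3.362031
n=3: y≈-3.362031, sp=-2, e=sp−y≈1.362031; I≈-0.394219, D=e−e_prev≈2.368281; u=1·1.362031+3/2·(-0.394219)+3/4·2.368281≈2.546914; next y=7/10·(-3.362031)+1/2·2.546914≈-1.079965
n=4: y≈-1.079965, sp=-2, e=sp−y≈-0.920035; I≈-1.314254, D=e−e_prev≈-2.282066; u=1·(-0.920035)+3/2·(-1.314254)+3/4·(-2.282066)≈-4.602966; next y=7/10·(-1.079965)+1/2·(-4.602966)≈-3.057458
n=5: y≈-3.057458, sp=-2, e=sp−y≈1.057458; I≈-0.256796, D=e−e_prev≈1.977493; u=1·1.057458+3/2·(-0.256796)+3/4·1.977493≈2.155385; next y=7/10·(-3.057458)+1/2·2.155385≈-1.062528
n=6: y≈-1.062528, sp=-2, e=sp−y≈-0.937472; I≈-1.194267, D=e−e_prev≈-1.994930; u=1·(-0.937472)+3/2·(-1.194267)+3/4·(-1.994930)≈-4.225070; next y=7/10·(-1.062528)+1/2·(-4.225070)≈-2.856305
n=7: y≈-2.856305, sp=-1, e=sp−y≈1.856305; I≈0.662038, D=e−e_prev≈2.793777; u=1·1.856305+3/2·0.662038+3/4·2.793777≈4.944694; next y=7/10·(-2.856305)+1/2·4.944694≈0.472933
n=8: y≈0.472933, sp=-1, e=sp−y≈-1.472933; I≈-0.810896, D=e−e_prev≈-3.329238; u=1·(-1.472933)+3/2·(-0.810896)+3/4·(-3.329238)≈-5.186206; next y=7/10·0.472933+1/2·(-5.186206)≈-2.262050
n=9: y≈-2.262050, sp=-1, e=sp−y≈1.262050; I≈0.451154, D=e−e_prev≈2.734983; u=1·1.262050+3/2·0.451154+3/4·2.734983≈3.990017; next y=7/10·(-2.262050)+1/2·3.990017≈0.411574
n=10: y≈0.411574, sp=-1, e=sp−y≈-1.411574; I≈-0.960420, D=e−e_prev≈-2.673624; u=1·(-1.411574)+3/2·(-0.960420)+3/4·(-2.673624)≈-4.857422; next y=7/10·0.411574+1/2·(-4.857422)≈-2.140609
n=11: y≈-2.140609, sp=-1, e=sp−y≈1.140609; I≈0.180189, D=e−e_prev≈2.552183; u=1·1.140609+3/2·0.180189+3/4·2.552183≈3.325030; next y=7/10·(-2.140609)+1/2·3.325030≈0.164089
n=12: y≈0.164089, sp=-1, e=sp−y≈-1.164089; I≈-0.983900, D=e−e_prev≈-2.304698; u=1·(-1.164089)+3/2·(-0.983900)+3/4·(-2.304698)≈-4.368461; next y=7/10·0.164089+1/2·(-4.368461)≈-2.069369
n=13: y≈-2.069369, sp=-1, e=sp−y≈1.069369; I≈0.085469, D=e−e_prev≈2.233457; u=1·1.069369+3/2·0.085469+3/4·2.233457≈2.872665; next y=7/10·(-2.069369)+1/2·2.872665≈-0.012225

0 -2 -6.500 0.000
1 -2 2.563 -3.250
2 -2 -5.333 -0.994
3 -2 2.547 -3.362
4 -2 -4.603 -1.080
5 -2 2.155 -3.057
6 -2 -4.225 -1.063
7 -1 4.945 -2.856
8 -1 -5.186 0.473
9 -1 3.990 -2.262
10 -1 -4.857 0.412
11 -1 3.325 -2.141
12 -1 -4.368 0.164
13 -1 2.873 -2.069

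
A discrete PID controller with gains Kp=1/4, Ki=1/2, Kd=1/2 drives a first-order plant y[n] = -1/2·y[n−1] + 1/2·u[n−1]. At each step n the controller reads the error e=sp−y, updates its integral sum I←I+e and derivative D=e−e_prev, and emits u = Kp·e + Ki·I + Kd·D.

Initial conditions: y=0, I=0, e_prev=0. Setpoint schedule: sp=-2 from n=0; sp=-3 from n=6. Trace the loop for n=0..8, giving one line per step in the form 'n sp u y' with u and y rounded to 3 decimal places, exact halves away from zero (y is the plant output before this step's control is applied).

(exact arithmetic carried between steps; '≈' marks a value shown rounded to 6 d.p. or computed from one; I and e_prev carry over from the previous line; the table rounds u and y to 3 d.p., halves away from zero)
n=0: y=0, sp=-2, e=sp−y=-2; I=-2, D=e−e_prev=-2; u=1/4·(-2)+1/2·(-2)+1/2·(-2)=-2.5; next y=-1/2·0+1/2·(-2.5)=-1.25
n=1: y=-1.25, sp=-2, e=sp−y=-0.75; I=-2.75, D=e−e_prev=1.25; u=1/4·(-0.75)+1/2·(-2.75)+1/2·1.25=-0.9375; next y=-1/2·(-1.25)+1/2·(-0.9375)=0.15625
n=2: y=0.15625, sp=-2, e=sp−y=-2.15625; I=-4.90625, D=e−e_prev=-1.40625; u=1/4·(-2.15625)+1/2·(-4.90625)+1/2·(-1.40625)≈-3.695313; next y=-1/2·0.15625+1/2·(-3.695313)≈-1.925781
n=3: y≈-1.925781, sp=-2, e=sp−y≈-0.074219; I≈-4.980469, D=e−e_prev≈2.082031; u=1/4·(-0.074219)+1/2·(-4.980469)+1/2·2.082031≈-1.467773; next y=-1/2·(-1.925781)+1/2·(-1.467773)≈0.229004
n=4: y≈0.229004, sp=-2, e=sp−y≈-2.229004; I≈-7.209473, D=e−e_prev≈-2.154785; u=1/4·(-2.229004)+1/2·(-7.209473)+1/2·(-2.154785)≈-5.239380; next y=-1/2·0.229004+1/2·(-5.239380)≈-2.734192
n=5: y≈-2.734192, sp=-2, e=sp−y≈0.734192; I≈-6.475281, D=e−e_prev≈2.963196; u=1/4·0.734192+1/2·(-6.475281)+1/2·2.963196≈-1.572495; next y=-1/2·(-2.734192)+1/2·(-1.572495)≈0.580849
n=6: y≈0.580849, sp=-3, e=sp−y≈-3.580849; I≈-10.056129, D=e−e_prev≈-4.315041; u=1/4·(-3.580849)+1/2·(-10.056129)+1/2·(-4.315041)≈-8.080797; next y=-1/2·0.580849+1/2·(-8.080797)≈-4.330823
n=7: y≈-4.330823, sp=-3, e=sp−y≈1.330823; I≈-8.725307, D=e−e_prev≈4.911672; u=1/4·1.330823+1/2·(-8.725307)+1/2·4.911672≈-1.574112; next y=-1/2·(-4.330823)+1/2·(-1.574112)≈1.378356
n=8: y≈1.378356, sp=-3, e=sp−y≈-4.378356; I≈-13.103662, D=e−e_prev≈-5.709179; u=1/4·(-4.378356)+1/2·(-13.103662)+1/2·(-5.709179)≈-10.501009; next y=-1/2·1.378356+1/2·(-10.501009)≈-5.939682

0 -2 -2.500 0.000
1 -2 -0.938 -1.250
2 -2 -3.695 0.156
3 -2 -1.468 -1.926
4 -2 -5.239 0.229
5 -2 -1.572 -2.734
6 -3 -8.081 0.581
7 -3 -1.574 -4.331
8 -3 -10.501 1.378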